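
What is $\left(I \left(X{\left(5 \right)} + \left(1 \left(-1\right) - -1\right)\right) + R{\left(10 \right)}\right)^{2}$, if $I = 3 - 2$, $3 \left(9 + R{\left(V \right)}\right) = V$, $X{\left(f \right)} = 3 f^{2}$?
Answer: $\frac{43264}{9} \approx 4807.1$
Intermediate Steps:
$R{\left(V \right)} = -9 + \frac{V}{3}$
$I = 1$ ($I = 3 - 2 = 1$)
$\left(I \left(X{\left(5 \right)} + \left(1 \left(-1\right) - -1\right)\right) + R{\left(10 \right)}\right)^{2} = \left(1 \left(3 \cdot 5^{2} + \left(1 \left(-1\right) - -1\right)\right) + \left(-9 + \frac{1}{3} \cdot 10\right)\right)^{2} = \left(1 \left(3 \cdot 25 + \left(-1 + \left(-3 + 4\right)\right)\right) + \left(-9 + \frac{10}{3}\right)\right)^{2} = \left(1 \left(75 + \left(-1 + 1\right)\right) - \frac{17}{3}\right)^{2} = \left(1 \left(75 + 0\right) - \frac{17}{3}\right)^{2} = \left(1 \cdot 75 - \frac{17}{3}\right)^{2} = \left(75 - \frac{17}{3}\right)^{2} = \left(\frac{208}{3}\right)^{2} = \frac{43264}{9}$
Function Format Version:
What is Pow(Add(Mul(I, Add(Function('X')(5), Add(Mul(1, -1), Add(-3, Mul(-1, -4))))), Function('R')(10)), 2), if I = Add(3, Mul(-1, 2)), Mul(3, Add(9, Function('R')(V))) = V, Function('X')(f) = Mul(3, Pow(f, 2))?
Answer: Rational(43264, 9) ≈ 4807.1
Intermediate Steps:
Function('R')(V) = Add(-9, Mul(Rational(1, 3), V))
I = 1 (I = Add(3, -2) = 1)
Pow(Add(Mul(I, Add(Function('X')(5), Add(Mul(1, -1), Add(-3, Mul(-1, -4))))), Function('R')(10)), 2) = Pow(Add(Mul(1, Add(Mul(3, Pow(5, 2)), Add(Mul(1, -1), Add(-3, Mul(-1, -4))))), Add(-9, Mul(Rational(1, 3), 10))), 2) = Pow(Add(Mul(1, Add(Mul(3, 25), Add(-1, Add(-3, 4)))), Add(-9, Rational(10, 3))), 2) = Pow(Add(Mul(1, Add(75, Add(-1, 1))), Rational(-17, 3)), 2) = Pow(Add(Mul(1, Add(75, 0)), Rational(-17, 3)), 2) = Pow(Add(Mul(1, 75), Rational(-17, 3)), 2) = Pow(Add(75, Rational(-17, 3)), 2) = Pow(Rational(208, 3), 2) = Rational(43264, 9)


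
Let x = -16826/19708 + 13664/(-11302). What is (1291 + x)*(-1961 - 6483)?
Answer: -303031564183506/27842477 ≈ -1.0884e+7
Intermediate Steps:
x = -114864391/55684954 (x = -16826*1/19708 + 13664*(-1/11302) = -8413/9854 - 6832/5651 = -114864391/55684954 ≈ -2.0628)
(1291 + x)*(-1961 - 6483) = (1291 - 114864391/55684954)*(-1961 - 6483) = (71774411223/55684954)*(-8444) = -303031564183506/27842477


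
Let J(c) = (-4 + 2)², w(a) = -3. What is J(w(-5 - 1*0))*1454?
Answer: 5816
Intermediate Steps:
J(c) = 4 (J(c) = (-2)² = 4)
J(w(-5 - 1*0))*1454 = 4*1454 = 5816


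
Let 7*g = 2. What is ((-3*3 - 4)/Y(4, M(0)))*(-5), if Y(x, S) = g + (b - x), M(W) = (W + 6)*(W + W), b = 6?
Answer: 455/16 ≈ 28.438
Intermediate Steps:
g = 2/7 (g = (⅐)*2 = 2/7 ≈ 0.28571)
M(W) = 2*W*(6 + W) (M(W) = (6 + W)*(2*W) = 2*W*(6 + W))
Y(x, S) = 44/7 - x (Y(x, S) = 2/7 + (6 - x) = 44/7 - x)
((-3*3 - 4)/Y(4, M(0)))*(-5) = ((-3*3 - 4)/(44/7 - 1*4))*(-5) = ((-9 - 4)/(44/7 - 4))*(-5) = (-13/(16/7))*(-5) = ((7/16)*(-13))*(-5) = -91/16*(-5) = 455/16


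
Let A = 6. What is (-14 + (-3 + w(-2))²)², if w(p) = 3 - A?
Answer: 484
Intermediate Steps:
w(p) = -3 (w(p) = 3 - 1*6 = 3 - 6 = -3)
(-14 + (-3 + w(-2))²)² = (-14 + (-3 - 3)²)² = (-14 + (-6)²)² = (-14 + 36)² = 22² = 484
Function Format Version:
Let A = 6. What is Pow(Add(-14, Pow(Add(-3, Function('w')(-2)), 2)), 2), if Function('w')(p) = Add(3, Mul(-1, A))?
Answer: 484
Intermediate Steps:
Function('w')(p) = -3 (Function('w')(p) = Add(3, Mul(-1, 6)) = Add(3, -6) = -3)
Pow(Add(-14, Pow(Add(-3, Function('w')(-2)), 2)), 2) = Pow(Add(-14, Pow(Add(-3, -3), 2)), 2) = Pow(Add(-14, Pow(-6, 2)), 2) = Pow(Add(-14, 36), 2) = Pow(22, 2) = 484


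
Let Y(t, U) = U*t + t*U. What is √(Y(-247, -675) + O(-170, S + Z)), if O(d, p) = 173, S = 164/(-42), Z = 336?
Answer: √333623 ≈ 577.60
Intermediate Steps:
S = -82/21 (S = 164*(-1/42) = -82/21 ≈ -3.9048)
Y(t, U) = 2*U*t (Y(t, U) = U*t + U*t = 2*U*t)
√(Y(-247, -675) + O(-170, S + Z)) = √(2*(-675)*(-247) + 173) = √(333450 + 173) = √333623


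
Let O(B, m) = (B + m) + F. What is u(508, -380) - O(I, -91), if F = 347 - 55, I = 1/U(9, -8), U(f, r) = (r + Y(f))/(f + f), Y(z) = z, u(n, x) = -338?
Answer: -557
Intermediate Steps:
U(f, r) = (f + r)/(2*f) (U(f, r) = (r + f)/(f + f) = (f + r)/((2*f)) = (f + r)*(1/(2*f)) = (f + r)/(2*f))
I = 18 (I = 1/((½)*(9 - 8)/9) = 1/((½)*(⅑)*1) = 1/(1/18) = 18)
F = 292
O(B, m) = 292 + B + m (O(B, m) = (B + m) + 292 = 292 + B + m)
u(508, -380) - O(I, -91) = -338 - (292 + 18 - 91) = -338 - 1*219 = -338 - 219 = -557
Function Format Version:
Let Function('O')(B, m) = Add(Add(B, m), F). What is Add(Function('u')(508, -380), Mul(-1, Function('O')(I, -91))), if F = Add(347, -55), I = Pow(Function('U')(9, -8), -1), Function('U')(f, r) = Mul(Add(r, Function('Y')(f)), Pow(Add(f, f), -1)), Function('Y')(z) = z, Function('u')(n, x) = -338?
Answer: -557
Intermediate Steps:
Function('U')(f, r) = Mul(Rational(1, 2), Pow(f, -1), Add(f, r)) (Function('U')(f, r) = Mul(Add(r, f), Pow(Add(f, f), -1)) = Mul(Add(f, r), Pow(Mul(2, f), -1)) = Mul(Add(f, r), Mul(Rational(1, 2), Pow(f, -1))) = Mul(Rational(1, 2), Pow(f, -1), Add(f, r)))
I = 18 (I = Pow(Mul(Rational(1, 2), Pow(9, -1), Add(9, -8)), -1) = Pow(Mul(Rational(1, 2), Rational(1, 9), 1), -1) = Pow(Rational(1, 18), -1) = 18)
F = 292
Function('O')(B, m) = Add(292, B, m) (Function('O')(B, m) = Add(Add(B, m), 292) = Add(292, B, m))
Add(Function('u')(508, -380), Mul(-1, Function('O')(I, -91))) = Add(-338, Mul(-1, Add(292, 18, -91))) = Add(-338, Mul(-1, 219)) = Add(-338, -219) = -557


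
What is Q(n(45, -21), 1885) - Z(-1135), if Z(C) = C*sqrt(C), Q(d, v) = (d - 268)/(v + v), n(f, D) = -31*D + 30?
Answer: 413/3770 + 1135*I*sqrt(1135) ≈ 0.10955 + 38238.0*I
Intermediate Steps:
n(f, D) = 30 - 31*D
Q(d, v) = (-268 + d)/(2*v) (Q(d, v) = (-268 + d)/((2*v)) = (-268 + d)*(1/(2*v)) = (-268 + d)/(2*v))
Z(C) = C**(3/2)
Q(n(45, -21), 1885) - Z(-1135) = (1/2)*(-268 + (30 - 31*(-21)))/1885 - (-1135)**(3/2) = (1/2)*(1/1885)*(-268 + (30 + 651)) - (-1135)*I*sqrt(1135) = (1/2)*(1/1885)*(-268 + 681) + 1135*I*sqrt(1135) = (1/2)*(1/1885)*413 + 1135*I*sqrt(1135) = 413/3770 + 1135*I*sqrt(1135)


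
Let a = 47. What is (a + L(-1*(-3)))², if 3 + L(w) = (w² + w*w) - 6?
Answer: 3136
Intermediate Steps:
L(w) = -9 + 2*w² (L(w) = -3 + ((w² + w*w) - 6) = -3 + ((w² + w²) - 6) = -3 + (2*w² - 6) = -3 + (-6 + 2*w²) = -9 + 2*w²)
(a + L(-1*(-3)))² = (47 + (-9 + 2*(-1*(-3))²))² = (47 + (-9 + 2*3²))² = (47 + (-9 + 2*9))² = (47 + (-9 + 18))² = (47 + 9)² = 56² = 3136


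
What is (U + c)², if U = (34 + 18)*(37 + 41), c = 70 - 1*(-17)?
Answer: 17164449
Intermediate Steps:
c = 87 (c = 70 + 17 = 87)
U = 4056 (U = 52*78 = 4056)
(U + c)² = (4056 + 87)² = 4143² = 17164449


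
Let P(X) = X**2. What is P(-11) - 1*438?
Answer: -317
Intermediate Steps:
P(-11) - 1*438 = (-11)**2 - 1*438 = 121 - 438 = -317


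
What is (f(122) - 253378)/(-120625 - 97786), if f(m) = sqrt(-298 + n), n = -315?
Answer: 253378/218411 - I*sqrt(613)/218411 ≈ 1.1601 - 0.00011336*I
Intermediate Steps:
f(m) = I*sqrt(613) (f(m) = sqrt(-298 - 315) = sqrt(-613) = I*sqrt(613))
(f(122) - 253378)/(-120625 - 97786) = (I*sqrt(613) - 253378)/(-120625 - 97786) = (-253378 + I*sqrt(613))/(-218411) = (-253378 + I*sqrt(613))*(-1/218411) = 253378/218411 - I*sqrt(613)/218411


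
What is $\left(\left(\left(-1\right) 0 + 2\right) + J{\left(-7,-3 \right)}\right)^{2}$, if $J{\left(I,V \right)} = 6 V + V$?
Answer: $361$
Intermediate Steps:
$J{\left(I,V \right)} = 7 V$
$\left(\left(\left(-1\right) 0 + 2\right) + J{\left(-7,-3 \right)}\right)^{2} = \left(\left(\left(-1\right) 0 + 2\right) + 7 \left(-3\right)\right)^{2} = \left(\left(0 + 2\right) - 21\right)^{2} = \left(2 - 21\right)^{2} = \left(-19\right)^{2} = 361$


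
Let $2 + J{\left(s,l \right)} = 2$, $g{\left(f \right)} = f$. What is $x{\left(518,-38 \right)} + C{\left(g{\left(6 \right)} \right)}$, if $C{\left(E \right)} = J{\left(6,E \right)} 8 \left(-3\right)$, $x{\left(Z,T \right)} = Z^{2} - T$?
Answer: $268362$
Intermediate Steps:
$J{\left(s,l \right)} = 0$ ($J{\left(s,l \right)} = -2 + 2 = 0$)
$C{\left(E \right)} = 0$ ($C{\left(E \right)} = 0 \cdot 8 \left(-3\right) = 0 \left(-3\right) = 0$)
$x{\left(518,-38 \right)} + C{\left(g{\left(6 \right)} \right)} = \left(518^{2} - -38\right) + 0 = \left(268324 + 38\right) + 0 = 268362 + 0 = 268362$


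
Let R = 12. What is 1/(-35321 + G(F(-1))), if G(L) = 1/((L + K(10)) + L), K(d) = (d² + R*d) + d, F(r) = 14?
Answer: -258/9112817 ≈ -2.8312e-5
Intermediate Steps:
K(d) = d² + 13*d (K(d) = (d² + 12*d) + d = d² + 13*d)
G(L) = 1/(230 + 2*L) (G(L) = 1/((L + 10*(13 + 10)) + L) = 1/((L + 10*23) + L) = 1/((L + 230) + L) = 1/((230 + L) + L) = 1/(230 + 2*L))
1/(-35321 + G(F(-1))) = 1/(-35321 + 1/(2*(115 + 14))) = 1/(-35321 + (½)/129) = 1/(-35321 + (½)*(1/129)) = 1/(-35321 + 1/258) = 1/(-9112817/258) = -258/9112817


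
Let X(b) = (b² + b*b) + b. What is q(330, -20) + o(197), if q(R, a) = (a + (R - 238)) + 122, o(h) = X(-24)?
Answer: 1322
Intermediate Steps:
X(b) = b + 2*b² (X(b) = (b² + b²) + b = 2*b² + b = b + 2*b²)
o(h) = 1128 (o(h) = -24*(1 + 2*(-24)) = -24*(1 - 48) = -24*(-47) = 1128)
q(R, a) = -116 + R + a (q(R, a) = (a + (-238 + R)) + 122 = (-238 + R + a) + 122 = -116 + R + a)
q(330, -20) + o(197) = (-116 + 330 - 20) + 1128 = 194 + 1128 = 1322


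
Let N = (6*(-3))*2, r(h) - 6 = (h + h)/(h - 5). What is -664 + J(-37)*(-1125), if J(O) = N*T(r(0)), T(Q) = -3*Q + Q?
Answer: -486664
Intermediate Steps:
r(h) = 6 + 2*h/(-5 + h) (r(h) = 6 + (h + h)/(h - 5) = 6 + (2*h)/(-5 + h) = 6 + 2*h/(-5 + h))
T(Q) = -2*Q
N = -36 (N = -18*2 = -36)
J(O) = 432 (J(O) = -(-72)*2*(-15 + 4*0)/(-5 + 0) = -(-72)*2*(-15 + 0)/(-5) = -(-72)*2*(-⅕)*(-15) = -(-72)*6 = -36*(-12) = 432)
-664 + J(-37)*(-1125) = -664 + 432*(-1125) = -664 - 486000 = -486664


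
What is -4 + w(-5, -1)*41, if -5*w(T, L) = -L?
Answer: -61/5 ≈ -12.200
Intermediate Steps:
w(T, L) = L/5 (w(T, L) = -(-1)*L/5 = L/5)
-4 + w(-5, -1)*41 = -4 + ((1/5)*(-1))*41 = -4 - 1/5*41 = -4 - 41/5 = -61/5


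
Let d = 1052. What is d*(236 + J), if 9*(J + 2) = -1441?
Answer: 699580/9 ≈ 77731.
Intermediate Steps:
J = -1459/9 (J = -2 + (1/9)*(-1441) = -2 - 1441/9 = -1459/9 ≈ -162.11)
d*(236 + J) = 1052*(236 - 1459/9) = 1052*(665/9) = 699580/9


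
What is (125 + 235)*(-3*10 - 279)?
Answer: -111240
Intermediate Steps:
(125 + 235)*(-3*10 - 279) = 360*(-30 - 279) = 360*(-309) = -111240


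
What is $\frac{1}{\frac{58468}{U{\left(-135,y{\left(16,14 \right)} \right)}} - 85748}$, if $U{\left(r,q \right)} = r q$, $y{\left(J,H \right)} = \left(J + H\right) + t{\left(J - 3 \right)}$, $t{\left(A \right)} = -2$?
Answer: $- \frac{945}{81046477} \approx -1.166 \cdot 10^{-5}$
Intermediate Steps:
$y{\left(J,H \right)} = -2 + H + J$ ($y{\left(J,H \right)} = \left(J + H\right) - 2 = \left(H + J\right) - 2 = -2 + H + J$)
$U{\left(r,q \right)} = q r$
$\frac{1}{\frac{58468}{U{\left(-135,y{\left(16,14 \right)} \right)}} - 85748} = \frac{1}{\frac{58468}{\left(-2 + 14 + 16\right) \left(-135\right)} - 85748} = \frac{1}{\frac{58468}{28 \left(-135\right)} - 85748} = \frac{1}{\frac{58468}{-3780} - 85748} = \frac{1}{58468 \left(- \frac{1}{3780}\right) - 85748} = \frac{1}{- \frac{14617}{945} - 85748} = \frac{1}{- \frac{81046477}{945}} = - \frac{945}{81046477}$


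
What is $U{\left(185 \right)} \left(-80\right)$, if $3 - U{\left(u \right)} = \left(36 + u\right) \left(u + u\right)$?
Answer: $6541360$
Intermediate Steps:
$U{\left(u \right)} = 3 - 2 u \left(36 + u\right)$ ($U{\left(u \right)} = 3 - \left(36 + u\right) \left(u + u\right) = 3 - \left(36 + u\right) 2 u = 3 - 2 u \left(36 + u\right)$)
$U{\left(185 \right)} \left(-80\right) = \left(3 - 13320 - 2 \cdot 185^{2}\right) \left(-80\right) = \left(3 - 13320 - 68450\right) \left(-80\right) = \left(-81767\right) \left(-80\right) = 6541360$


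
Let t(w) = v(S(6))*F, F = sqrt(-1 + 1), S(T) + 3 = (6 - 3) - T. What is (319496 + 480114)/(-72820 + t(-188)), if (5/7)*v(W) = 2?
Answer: -79961/7282 ≈ -10.981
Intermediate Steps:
S(T) = -T (S(T) = -3 + ((6 - 3) - T) = -3 + (3 - T) = -T)
F = 0 (F = sqrt(0) = 0)
v(W) = 14/5 (v(W) = (7/5)*2 = 14/5)
t(w) = 0 (t(w) = (14/5)*0 = 0)
(319496 + 480114)/(-72820 + t(-188)) = (319496 + 480114)/(-72820 + 0) = 799610/(-72820) = 799610*(-1/72820) = -79961/7282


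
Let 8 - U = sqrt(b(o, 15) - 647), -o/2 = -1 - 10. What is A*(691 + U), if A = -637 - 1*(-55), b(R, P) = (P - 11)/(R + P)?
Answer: -406818 + 582*I*sqrt(885595)/37 ≈ -4.0682e+5 + 14803.0*I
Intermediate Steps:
o = 22 (o = -2*(-1 - 10) = -2*(-11) = 22)
b(R, P) = (-11 + P)/(P + R)
U = 8 - I*sqrt(885595)/37 (U = 8 - sqrt((-11 + 15)/(15 + 22) - 647) = 8 - sqrt(4/37 - 647) = 8 - sqrt(-23935/37) = 8 - I*sqrt(885595)/37 ≈ 8.0 - 25.434*I)
A = -582 (A = -637 + 55 = -582)
A*(691 + U) = -582*(691 + (8 - I*sqrt(885595)/37)) = -582*(699 - I*sqrt(885595)/37) = -406818 + 582*I*sqrt(885595)/37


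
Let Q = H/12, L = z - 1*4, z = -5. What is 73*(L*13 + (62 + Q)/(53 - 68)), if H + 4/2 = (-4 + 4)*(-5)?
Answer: -795773/90 ≈ -8841.9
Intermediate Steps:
L = -9 (L = -5 - 1*4 = -5 - 4 = -9)
H = -2 (H = -2 + (-4 + 4)*(-5) = -2 + 0*(-5) = -2 + 0 = -2)
Q = -⅙ (Q = -2/12 = -2*1/12 = -⅙ ≈ -0.16667)
73*(L*13 + (62 + Q)/(53 - 68)) = 73*(-9*13 + (62 - ⅙)/(53 - 68)) = 73*(-117 + (371/6)/(-15)) = 73*(-117 + (371/6)*(-1/15)) = 73*(-117 - 371/90) = 73*(-10901/90) = -795773/90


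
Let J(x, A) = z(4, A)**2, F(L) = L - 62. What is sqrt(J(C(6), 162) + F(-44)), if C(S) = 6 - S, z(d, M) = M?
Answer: sqrt(26138) ≈ 161.67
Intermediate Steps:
F(L) = -62 + L
J(x, A) = A**2
sqrt(J(C(6), 162) + F(-44)) = sqrt(162**2 + (-62 - 44)) = sqrt(26244 - 106) = sqrt(26138)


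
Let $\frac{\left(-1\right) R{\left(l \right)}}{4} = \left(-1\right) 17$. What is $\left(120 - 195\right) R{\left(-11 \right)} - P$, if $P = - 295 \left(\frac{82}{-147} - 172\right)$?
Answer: $- \frac{8232670}{147} \approx -56005.0$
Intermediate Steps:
$R{\left(l \right)} = 68$ ($R{\left(l \right)} = - 4 \left(\left(-1\right) 17\right) = \left(-4\right) \left(-17\right) = 68$)
$P = \frac{7482970}{147}$ ($P = - 295 \left(82 \left(- \frac{1}{147}\right) - 172\right) = - 295 \left(- \frac{82}{147} - 172\right) = \left(-295\right) \left(- \frac{25366}{147}\right) = \frac{7482970}{147} \approx 50905.0$)
$\left(120 - 195\right) R{\left(-11 \right)} - P = \left(120 - 195\right) 68 - \frac{7482970}{147} = \left(-75\right) 68 - \frac{7482970}{147} = -5100 - \frac{7482970}{147} = - \frac{8232670}{147}$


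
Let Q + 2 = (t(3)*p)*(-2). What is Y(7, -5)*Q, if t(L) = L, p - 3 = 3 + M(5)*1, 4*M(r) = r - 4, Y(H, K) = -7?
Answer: 553/2 ≈ 276.50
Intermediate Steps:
M(r) = -1 + r/4 (M(r) = (r - 4)/4 = (-4 + r)/4 = -1 + r/4)
p = 25/4 (p = 3 + (3 + (-1 + (1/4)*5)*1) = 3 + (3 + (-1 + 5/4)*1) = 3 + (3 + (1/4)*1) = 3 + (3 + 1/4) = 3 + 13/4 = 25/4 ≈ 6.2500)
Q = -79/2 (Q = -2 + (3*(25/4))*(-2) = -2 + (75/4)*(-2) = -2 - 75/2 = -79/2 ≈ -39.500)
Y(7, -5)*Q = -7*(-79/2) = 553/2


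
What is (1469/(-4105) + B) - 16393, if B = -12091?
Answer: -116928289/4105 ≈ -28484.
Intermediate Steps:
(1469/(-4105) + B) - 16393 = (1469/(-4105) - 12091) - 16393 = (1469*(-1/4105) - 12091) - 16393 = (-1469/4105 - 12091) - 16393 = -49635024/4105 - 16393 = -116928289/4105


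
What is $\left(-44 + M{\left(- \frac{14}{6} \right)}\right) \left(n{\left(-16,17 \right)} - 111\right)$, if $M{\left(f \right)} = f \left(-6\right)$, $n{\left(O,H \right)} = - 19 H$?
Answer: $13020$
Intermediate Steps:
$M{\left(f \right)} = - 6 f$
$\left(-44 + M{\left(- \frac{14}{6} \right)}\right) \left(n{\left(-16,17 \right)} - 111\right) = \left(-44 - 6 \left(- \frac{14}{6}\right)\right) \left(\left(-19\right) 17 - 111\right) = \left(-44 - 6 \left(\left(-14\right) \frac{1}{6}\right)\right) \left(-323 - 111\right) = \left(-44 - -14\right) \left(-434\right) = \left(-44 + 14\right) \left(-434\right) = \left(-30\right) \left(-434\right) = 13020$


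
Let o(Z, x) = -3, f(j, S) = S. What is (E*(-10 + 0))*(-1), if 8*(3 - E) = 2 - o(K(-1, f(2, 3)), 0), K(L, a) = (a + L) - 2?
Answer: 95/4 ≈ 23.750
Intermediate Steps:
K(L, a) = -2 + L + a (K(L, a) = (L + a) - 2 = -2 + L + a)
E = 19/8 (E = 3 - (2 - 1*(-3))/8 = 3 - (2 + 3)/8 = 3 - 1/8*5 = 3 - 5/8 = 19/8 ≈ 2.3750)
(E*(-10 + 0))*(-1) = (19*(-10 + 0)/8)*(-1) = ((19/8)*(-10))*(-1) = -95/4*(-1) = 95/4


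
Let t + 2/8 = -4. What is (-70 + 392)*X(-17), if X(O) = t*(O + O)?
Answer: 46529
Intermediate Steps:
t = -17/4 (t = -¼ - 4 = -17/4 ≈ -4.2500)
X(O) = -17*O/2 (X(O) = -17*(O + O)/4 = -17*O/2)
(-70 + 392)*X(-17) = (-70 + 392)*(-17/2*(-17)) = 322*(289/2) = 46529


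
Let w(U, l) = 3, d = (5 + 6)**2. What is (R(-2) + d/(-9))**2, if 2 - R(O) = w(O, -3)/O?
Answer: 32041/324 ≈ 98.892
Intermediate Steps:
d = 121 (d = 11**2 = 121)
R(O) = 2 - 3/O
(R(-2) + d/(-9))**2 = ((2 - 3/(-2)) + 121/(-9))**2 = ((2 - 3*(-1/2)) + 121*(-1/9))**2 = ((2 + 3/2) - 121/9)**2 = (7/2 - 121/9)**2 = (-179/18)**2 = 32041/324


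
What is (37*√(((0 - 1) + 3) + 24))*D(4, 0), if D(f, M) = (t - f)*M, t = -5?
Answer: 0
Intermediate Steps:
D(f, M) = M*(-5 - f) (D(f, M) = (-5 - f)*M = M*(-5 - f))
(37*√(((0 - 1) + 3) + 24))*D(4, 0) = (37*√(((0 - 1) + 3) + 24))*(-1*0*(5 + 4)) = (37*√((-1 + 3) + 24))*(-1*0*9) = (37*√(2 + 24))*0 = (37*√26)*0 = 0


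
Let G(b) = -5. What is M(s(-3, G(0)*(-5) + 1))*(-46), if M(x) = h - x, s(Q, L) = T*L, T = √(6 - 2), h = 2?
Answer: 2300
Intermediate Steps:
T = 2 (T = √4 = 2)
s(Q, L) = 2*L
M(x) = 2 - x
M(s(-3, G(0)*(-5) + 1))*(-46) = (2 - 2*(-5*(-5) + 1))*(-46) = (2 - 2*(25 + 1))*(-46) = (2 - 2*26)*(-46) = (2 - 1*52)*(-46) = (2 - 52)*(-46) = -50*(-46) = 2300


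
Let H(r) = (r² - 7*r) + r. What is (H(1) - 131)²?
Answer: 18496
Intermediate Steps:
H(r) = r² - 6*r
(H(1) - 131)² = (1*(-6 + 1) - 131)² = (1*(-5) - 131)² = (-5 - 131)² = (-136)² = 18496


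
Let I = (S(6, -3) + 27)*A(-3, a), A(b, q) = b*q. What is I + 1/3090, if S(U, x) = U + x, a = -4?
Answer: 1112401/3090 ≈ 360.00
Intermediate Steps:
I = 360 (I = ((6 - 3) + 27)*(-3*(-4)) = (3 + 27)*12 = 30*12 = 360)
I + 1/3090 = 360 + 1/3090 = 1112401/3090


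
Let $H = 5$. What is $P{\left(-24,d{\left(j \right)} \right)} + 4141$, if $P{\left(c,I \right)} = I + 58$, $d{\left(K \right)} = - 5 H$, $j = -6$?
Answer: $4174$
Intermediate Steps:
$d{\left(K \right)} = -25$ ($d{\left(K \right)} = \left(-5\right) 5 = -25$)
$P{\left(c,I \right)} = 58 + I$
$P{\left(-24,d{\left(j \right)} \right)} + 4141 = \left(58 - 25\right) + 4141 = 33 + 4141 = 4174$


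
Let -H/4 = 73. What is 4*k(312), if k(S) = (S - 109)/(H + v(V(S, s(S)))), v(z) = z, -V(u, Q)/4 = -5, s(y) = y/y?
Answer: -203/68 ≈ -2.9853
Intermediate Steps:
s(y) = 1
H = -292 (H = -4*73 = -292)
V(u, Q) = 20 (V(u, Q) = -4*(-5) = 20)
k(S) = 109/272 - S/272 (k(S) = (S - 109)/(-292 + 20) = (-109 + S)/(-272) = (-109 + S)*(-1/272) = 109/272 - S/272)
4*k(312) = 4*(109/272 - 1/272*312) = 4*(109/272 - 39/34) = 4*(-203/272) = -203/68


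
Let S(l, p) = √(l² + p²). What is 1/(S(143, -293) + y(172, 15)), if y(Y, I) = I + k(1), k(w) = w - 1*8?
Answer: -4/53117 + √106298/106234 ≈ 0.0029937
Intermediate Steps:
k(w) = -8 + w (k(w) = w - 8 = -8 + w)
y(Y, I) = -7 + I (y(Y, I) = I + (-8 + 1) = I - 7 = -7 + I)
1/(S(143, -293) + y(172, 15)) = 1/(√(143² + (-293)²) + (-7 + 15)) = 1/(√(20449 + 85849) + 8) = 1/(√106298 + 8) = 1/(8 + √106298)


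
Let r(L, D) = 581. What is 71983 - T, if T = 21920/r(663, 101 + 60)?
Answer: 41800203/581 ≈ 71945.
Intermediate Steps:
T = 21920/581 ≈ 37.728
71983 - T = 71983 - 1*21920/581 = 71983 - 21920/581 = 41800203/581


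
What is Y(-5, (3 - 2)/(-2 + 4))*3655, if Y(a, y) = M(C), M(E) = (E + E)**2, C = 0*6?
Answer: 0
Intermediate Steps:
C = 0
M(E) = 4*E**2 (M(E) = (2*E)**2 = 4*E**2)
Y(a, y) = 0 (Y(a, y) = 4*0**2 = 4*0 = 0)
Y(-5, (3 - 2)/(-2 + 4))*3655 = 0*3655 = 0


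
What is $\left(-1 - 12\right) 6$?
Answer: $-78$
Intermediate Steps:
$\left(-1 - 12\right) 6 = \left(-13\right) 6 = -78$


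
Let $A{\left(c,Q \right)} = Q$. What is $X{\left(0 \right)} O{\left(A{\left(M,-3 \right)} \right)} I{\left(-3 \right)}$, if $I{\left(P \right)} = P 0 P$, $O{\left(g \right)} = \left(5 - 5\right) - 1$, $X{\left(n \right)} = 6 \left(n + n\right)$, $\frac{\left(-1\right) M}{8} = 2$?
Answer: $0$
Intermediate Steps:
$M = -16$ ($M = \left(-8\right) 2 = -16$)
$X{\left(n \right)} = 12 n$ ($X{\left(n \right)} = 6 \cdot 2 n = 12 n$)
$O{\left(g \right)} = -1$ ($O{\left(g \right)} = 0 - 1 = -1$)
$I{\left(P \right)} = 0$ ($I{\left(P \right)} = 0 P = 0$)
$X{\left(0 \right)} O{\left(A{\left(M,-3 \right)} \right)} I{\left(-3 \right)} = 12 \cdot 0 \left(-1\right) 0 = 0 \left(-1\right) 0 = 0 \cdot 0 = 0$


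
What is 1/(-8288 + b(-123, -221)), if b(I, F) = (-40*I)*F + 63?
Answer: -1/1095545 ≈ -9.1279e-7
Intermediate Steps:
b(I, F) = 63 - 40*F*I (b(I, F) = -40*F*I + 63 = 63 - 40*F*I)
1/(-8288 + b(-123, -221)) = 1/(-8288 + (63 - 40*(-221)*(-123))) = 1/(-8288 + (63 - 1087320)) = 1/(-8288 - 1087257) = 1/(-1095545) = -1/1095545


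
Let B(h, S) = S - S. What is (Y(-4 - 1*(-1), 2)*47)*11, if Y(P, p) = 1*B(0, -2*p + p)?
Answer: 0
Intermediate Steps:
B(h, S) = 0
Y(P, p) = 0 (Y(P, p) = 1*0 = 0)
(Y(-4 - 1*(-1), 2)*47)*11 = (0*47)*11 = 0*11 = 0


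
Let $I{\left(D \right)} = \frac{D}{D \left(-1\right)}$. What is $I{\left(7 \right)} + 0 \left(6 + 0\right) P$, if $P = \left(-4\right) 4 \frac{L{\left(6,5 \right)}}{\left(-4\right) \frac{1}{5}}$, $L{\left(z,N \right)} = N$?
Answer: $-1$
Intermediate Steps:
$P = 100$ ($P = \left(-4\right) 4 \frac{5}{\left(-4\right) \frac{1}{5}} = - 16 \frac{5}{\left(-4\right) \frac{1}{5}} = - 16 \frac{5}{- \frac{4}{5}} = - 16 \cdot 5 \left(- \frac{5}{4}\right) = \left(-16\right) \left(- \frac{25}{4}\right) = 100$)
$I{\left(D \right)} = -1$ ($I{\left(D \right)} = \frac{D}{\left(-1\right) D} = D \left(- \frac{1}{D}\right) = -1$)
$I{\left(7 \right)} + 0 \left(6 + 0\right) P = -1 + 0 \left(6 + 0\right) 100 = -1 + 0 \cdot 6 \cdot 100 = -1 + 0 \cdot 100 = -1 + 0 = -1$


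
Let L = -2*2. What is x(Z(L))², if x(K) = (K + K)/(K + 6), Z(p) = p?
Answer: 16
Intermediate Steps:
L = -4
x(K) = 2*K/(6 + K) (x(K) = (2*K)/(6 + K) = 2*K/(6 + K))
x(Z(L))² = (2*(-4)/(6 - 4))² = (2*(-4)/2)² = (2*(-4)*(½))² = (-4)² = 16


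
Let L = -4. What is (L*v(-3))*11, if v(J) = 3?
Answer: -132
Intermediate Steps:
(L*v(-3))*11 = -4*3*11 = -12*11 = -132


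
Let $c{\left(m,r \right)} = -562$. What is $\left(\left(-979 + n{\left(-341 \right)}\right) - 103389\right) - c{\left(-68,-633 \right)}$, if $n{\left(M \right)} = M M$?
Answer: $12475$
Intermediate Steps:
$n{\left(M \right)} = M^{2}$
$\left(\left(-979 + n{\left(-341 \right)}\right) - 103389\right) - c{\left(-68,-633 \right)} = \left(\left(-979 + \left(-341\right)^{2}\right) - 103389\right) - -562 = \left(\left(-979 + 116281\right) - 103389\right) + 562 = \left(115302 - 103389\right) + 562 = 11913 + 562 = 12475$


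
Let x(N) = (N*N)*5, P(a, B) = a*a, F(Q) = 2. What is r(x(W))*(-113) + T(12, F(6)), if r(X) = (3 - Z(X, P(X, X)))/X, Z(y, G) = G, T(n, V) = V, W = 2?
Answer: 44901/20 ≈ 2245.1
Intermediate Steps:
P(a, B) = a²
x(N) = 5*N² (x(N) = N²*5 = 5*N²)
r(X) = (3 - X²)/X
r(x(W))*(-113) + T(12, F(6)) = (-5*2² + 3/((5*2²)))*(-113) + 2 = (-5*4 + 3/((5*4)))*(-113) + 2 = (-1*20 + 3/20)*(-113) + 2 = (-20 + 3*(1/20))*(-113) + 2 = (-20 + 3/20)*(-113) + 2 = -397/20*(-113) + 2 = 44861/20 + 2 = 44901/20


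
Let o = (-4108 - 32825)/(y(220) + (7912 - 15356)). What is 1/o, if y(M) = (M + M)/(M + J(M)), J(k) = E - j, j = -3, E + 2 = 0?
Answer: 548228/2720731 ≈ 0.20150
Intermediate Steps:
E = -2 (E = -2 + 0 = -2)
J(k) = 1 (J(k) = -2 - 1*(-3) = -2 + 3 = 1)
y(M) = 2*M/(1 + M) (y(M) = (M + M)/(M + 1) = (2*M)/(1 + M) = 2*M/(1 + M))
o = 2720731/548228 (o = (-4108 - 32825)/(2*220/(1 + 220) + (7912 - 15356)) = -36933/(2*220/221 - 7444) = -36933/(2*220*(1/221) - 7444) = -36933/(440/221 - 7444) = -36933/(-1644684/221) = -36933*(-221/1644684) = 2720731/548228 ≈ 4.9628)
1/o = 1/(2720731/548228) = 548228/2720731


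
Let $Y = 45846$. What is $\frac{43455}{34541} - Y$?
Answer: $- \frac{1583523231}{34541} \approx -45845.0$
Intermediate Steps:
$\frac{43455}{34541} - Y = \frac{43455}{34541} - 45846 = - \frac{1583523231}{34541}$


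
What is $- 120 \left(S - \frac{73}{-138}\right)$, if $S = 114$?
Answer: $- \frac{316100}{23} \approx -13743.0$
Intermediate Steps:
$- 120 \left(S - \frac{73}{-138}\right) = - 120 \left(114 - \frac{73}{-138}\right) = - 120 \left(114 - - \frac{73}{138}\right) = - 120 \left(114 + \frac{73}{138}\right) = \left(-120\right) \frac{15805}{138} = - \frac{316100}{23}$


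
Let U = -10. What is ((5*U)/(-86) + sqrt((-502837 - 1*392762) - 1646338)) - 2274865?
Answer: -97819170/43 + I*sqrt(2541937) ≈ -2.2749e+6 + 1594.3*I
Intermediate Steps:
((5*U)/(-86) + sqrt((-502837 - 1*392762) - 1646338)) - 2274865 = ((5*(-10))/(-86) + sqrt((-502837 - 1*392762) - 1646338)) - 2274865 = (-50*(-1/86) + sqrt((-502837 - 392762) - 1646338)) - 2274865 = (25/43 + sqrt(-895599 - 1646338)) - 2274865 = (25/43 + sqrt(-2541937)) - 2274865 = (25/43 + I*sqrt(2541937)) - 2274865 = -97819170/43 + I*sqrt(2541937)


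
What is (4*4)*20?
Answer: 320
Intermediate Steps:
(4*4)*20 = 16*20 = 320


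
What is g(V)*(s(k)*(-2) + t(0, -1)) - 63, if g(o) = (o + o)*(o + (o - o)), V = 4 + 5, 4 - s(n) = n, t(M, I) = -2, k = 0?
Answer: -1683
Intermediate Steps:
s(n) = 4 - n
V = 9
g(o) = 2*o**2 (g(o) = (2*o)*(o + 0) = (2*o)*o = 2*o**2)
g(V)*(s(k)*(-2) + t(0, -1)) - 63 = (2*9**2)*((4 - 1*0)*(-2) - 2) - 63 = (2*81)*((4 + 0)*(-2) - 2) - 63 = 162*(4*(-2) - 2) - 63 = 162*(-8 - 2) - 63 = 162*(-10) - 63 = -1620 - 63 = -1683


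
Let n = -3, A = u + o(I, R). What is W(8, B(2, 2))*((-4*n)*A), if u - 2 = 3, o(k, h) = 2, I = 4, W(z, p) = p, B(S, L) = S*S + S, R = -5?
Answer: 504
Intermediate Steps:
B(S, L) = S + S² (B(S, L) = S² + S = S + S²)
u = 5 (u = 2 + 3 = 5)
A = 7 (A = 5 + 2 = 7)
W(8, B(2, 2))*((-4*n)*A) = (2*(1 + 2))*(-4*(-3)*7) = (2*3)*(12*7) = 6*84 = 504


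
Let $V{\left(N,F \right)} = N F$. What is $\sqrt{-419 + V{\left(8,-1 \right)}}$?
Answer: $i \sqrt{427} \approx 20.664 i$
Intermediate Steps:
$V{\left(N,F \right)} = F N$
$\sqrt{-419 + V{\left(8,-1 \right)}} = \sqrt{-419 - 8} = \sqrt{-427} = i \sqrt{427}$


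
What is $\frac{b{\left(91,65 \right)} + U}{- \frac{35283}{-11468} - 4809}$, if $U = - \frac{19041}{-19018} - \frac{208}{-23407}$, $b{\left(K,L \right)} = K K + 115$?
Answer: $- \frac{7144497809622606}{4089063663156209} \approx -1.7472$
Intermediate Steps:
$b{\left(K,L \right)} = 115 + K^{2}$ ($b{\left(K,L \right)} = K^{2} + 115 = 115 + K^{2}$)
$U = \frac{449648431}{445154326}$ ($U = \left(-19041\right) \left(- \frac{1}{19018}\right) - - \frac{208}{23407} = \frac{19041}{19018} + \frac{208}{23407} = \frac{449648431}{445154326} \approx 1.0101$)
$\frac{b{\left(91,65 \right)} + U}{- \frac{35283}{-11468} - 4809} = \frac{\left(115 + 91^{2}\right) + \frac{449648431}{445154326}}{- \frac{35283}{-11468} - 4809} = \frac{\left(115 + 8281\right) + \frac{449648431}{445154326}}{\left(-35283\right) \left(- \frac{1}{11468}\right) - 4809} = \frac{8396 + \frac{449648431}{445154326}}{\frac{35283}{11468} - 4809} = \frac{3737965369527}{445154326 \left(- \frac{55114329}{11468}\right)} = \frac{3737965369527}{445154326} \left(- \frac{11468}{55114329}\right) = - \frac{7144497809622606}{4089063663156209}$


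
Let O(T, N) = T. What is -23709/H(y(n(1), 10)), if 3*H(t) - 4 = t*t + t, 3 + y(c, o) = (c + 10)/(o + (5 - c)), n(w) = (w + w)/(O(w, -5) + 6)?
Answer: -754586343/74194 ≈ -10170.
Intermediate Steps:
n(w) = 2*w/(6 + w) (n(w) = (w + w)/(w + 6) = (2*w)/(6 + w) = 2*w/(6 + w))
y(c, o) = -3 + (10 + c)/(5 + o - c) (y(c, o) = -3 + (c + 10)/(o + (5 - c)) = -3 + (10 + c)/(5 + o - c))
H(t) = 4/3 + t/3 + t**2/3 (H(t) = 4/3 + (t*t + t)/3 = 4/3 + (t**2 + t)/3 = 4/3 + (t + t**2)/3 = 4/3 + (t/3 + t**2/3) = 4/3 + t/3 + t**2/3)
-23709/H(y(n(1), 10)) = -23709/(4/3 + ((-5 - 3*10 + 4*(2*1/(6 + 1)))/(5 + 10 - 2/(6 + 1)))/3 + ((-5 - 3*10 + 4*(2*1/(6 + 1)))/(5 + 10 - 2/(6 + 1)))**2/3) = -23709/(4/3 + ((-5 - 30 + 4*(2*1/7))/(5 + 10 - 2/7))/3 + ((-5 - 30 + 4*(2*1/7))/(5 + 10 - 2/7))**2/3) = -23709/(4/3 + ((-5 - 30 + 4*(2*1*(1/7)))/(5 + 10 - 2/7))/3 + ((-5 - 30 + 4*(2*1*(1/7)))/(5 + 10 - 2/7))**2/3) = -23709/(4/3 + ((-5 - 30 + 4*(2/7))/(5 + 10 - 1*2/7))/3 + ((-5 - 30 + 4*(2/7))/(5 + 10 - 1*2/7))**2/3) = -23709/(4/3 + ((-5 - 30 + 8/7)/(5 + 10 - 2/7))/3 + ((-5 - 30 + 8/7)/(5 + 10 - 2/7))**2/3) = -23709/(4/3 + (-237/7/(103/7))/3 + (-237/7/(103/7))**2/3) = -23709/(4/3 + ((7/103)*(-237/7))/3 + ((7/103)*(-237/7))**2/3) = -23709/(4/3 + (1/3)*(-237/103) + (-237/103)**2/3) = -23709/(4/3 - 79/103 + (1/3)*(56169/10609)) = -23709/(4/3 - 79/103 + 18723/10609) = -23709/74194/31827 = -23709*31827/74194 = -754586343/74194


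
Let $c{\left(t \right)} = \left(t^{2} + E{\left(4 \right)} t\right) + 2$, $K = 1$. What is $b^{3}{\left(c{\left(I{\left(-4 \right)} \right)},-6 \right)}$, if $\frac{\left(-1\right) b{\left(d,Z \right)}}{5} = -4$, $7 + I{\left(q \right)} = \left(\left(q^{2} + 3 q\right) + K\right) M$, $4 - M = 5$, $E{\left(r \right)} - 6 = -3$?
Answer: $8000$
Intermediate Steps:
$E{\left(r \right)} = 3$ ($E{\left(r \right)} = 6 - 3 = 3$)
$M = -1$ ($M = 4 - 5 = -1$)
$I{\left(q \right)} = -8 - q^{2} - 3 q$ ($I{\left(q \right)} = -7 + \left(\left(q^{2} + 3 q\right) + 1\right) \left(-1\right) = -7 + \left(1 + q^{2} + 3 q\right) \left(-1\right) = -7 - \left(1 + q^{2} + 3 q\right) = -8 - q^{2} - 3 q$)
$c{\left(t \right)} = 2 + t^{2} + 3 t$ ($c{\left(t \right)} = \left(t^{2} + 3 t\right) + 2 = 2 + t^{2} + 3 t$)
$b{\left(d,Z \right)} = 20$ ($b{\left(d,Z \right)} = \left(-5\right) \left(-4\right) = 20$)
$b^{3}{\left(c{\left(I{\left(-4 \right)} \right)},-6 \right)} = 20^{3} = 8000$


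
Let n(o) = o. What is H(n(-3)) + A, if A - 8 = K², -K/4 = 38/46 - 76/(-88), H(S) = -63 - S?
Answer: -404368/64009 ≈ -6.3174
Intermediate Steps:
K = -1710/253 (K = -4*(38/46 - 76/(-88)) = -4*(38*(1/46) - 76*(-1/88)) = -4*(19/23 + 19/22) = -4*855/506 = -1710/253 ≈ -6.7589)
A = 3436172/64009 (A = 8 + (-1710/253)² = 8 + 2924100/64009 = 3436172/64009 ≈ 53.683)
H(n(-3)) + A = (-63 - 1*(-3)) + 3436172/64009 = (-63 + 3) + 3436172/64009 = -60 + 3436172/64009 = -404368/64009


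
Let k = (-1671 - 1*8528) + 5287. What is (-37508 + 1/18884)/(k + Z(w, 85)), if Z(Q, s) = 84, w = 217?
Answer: 708301071/91171952 ≈ 7.7688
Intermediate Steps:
k = -4912 (k = (-1671 - 8528) + 5287 = -10199 + 5287 = -4912)
(-37508 + 1/18884)/(k + Z(w, 85)) = (-37508 + 1/18884)/(-4912 + 84) = (-37508 + 1/18884)/(-4828) = -708301071/18884*(-1/4828) = 708301071/91171952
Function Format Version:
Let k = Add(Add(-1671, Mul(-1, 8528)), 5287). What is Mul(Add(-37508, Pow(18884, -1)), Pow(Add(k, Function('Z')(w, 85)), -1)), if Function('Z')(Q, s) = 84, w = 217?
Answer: Rational(708301071, 91171952) ≈ 7.7688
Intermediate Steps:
k = -4912 (k = Add(Add(-1671, -8528), 5287) = Add(-10199, 5287) = -4912)
Mul(Add(-37508, Pow(18884, -1)), Pow(Add(k, Function('Z')(w, 85)), -1)) = Mul(Add(-37508, Pow(18884, -1)), Pow(Add(-4912, 84), -1)) = Mul(Add(-37508, Rational(1, 18884)), Pow(-4828, -1)) = Mul(Rational(-708301071, 18884), Rational(-1, 4828)) = Rational(708301071, 91171952)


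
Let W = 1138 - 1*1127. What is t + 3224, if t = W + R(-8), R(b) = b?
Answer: 3227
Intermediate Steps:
W = 11 (W = 1138 - 1127 = 11)
t = 3 (t = 11 - 8 = 3)
t + 3224 = 3 + 3224 = 3227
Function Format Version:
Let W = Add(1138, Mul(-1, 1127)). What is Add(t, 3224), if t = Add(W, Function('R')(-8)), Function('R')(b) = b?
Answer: 3227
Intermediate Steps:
W = 11 (W = Add(1138, -1127) = 11)
t = 3 (t = Add(11, -8) = 3)
Add(t, 3224) = Add(3, 3224) = 3227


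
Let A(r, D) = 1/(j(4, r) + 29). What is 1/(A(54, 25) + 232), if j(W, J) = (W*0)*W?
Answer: 29/6729 ≈ 0.0043097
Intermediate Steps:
j(W, J) = 0 (j(W, J) = 0*W = 0)
A(r, D) = 1/29 (A(r, D) = 1/(0 + 29) = 1/29)
1/(A(54, 25) + 232) = 1/(1/29 + 232) = 1/(6729/29) = 29/6729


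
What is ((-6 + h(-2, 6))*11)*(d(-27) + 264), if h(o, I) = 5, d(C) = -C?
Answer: -3201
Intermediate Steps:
((-6 + h(-2, 6))*11)*(d(-27) + 264) = ((-6 + 5)*11)*(-1*(-27) + 264) = (-1*11)*(27 + 264) = -11*291 = -3201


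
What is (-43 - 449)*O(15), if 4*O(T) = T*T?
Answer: -27675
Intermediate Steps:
O(T) = T**2/4 (O(T) = (T*T)/4 = T**2/4)
(-43 - 449)*O(15) = (-43 - 449)*((1/4)*15**2) = -123*225 = -492*225/4 = -27675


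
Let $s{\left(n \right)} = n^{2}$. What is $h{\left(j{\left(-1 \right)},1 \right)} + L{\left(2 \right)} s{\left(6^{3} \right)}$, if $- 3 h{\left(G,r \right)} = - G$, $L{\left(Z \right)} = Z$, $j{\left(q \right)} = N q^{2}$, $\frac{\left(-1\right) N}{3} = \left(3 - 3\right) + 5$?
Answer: $93307$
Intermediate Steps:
$N = -15$ ($N = - 3 \left(\left(3 - 3\right) + 5\right) = - 3 \left(0 + 5\right) = \left(-3\right) 5 = -15$)
$j{\left(q \right)} = - 15 q^{2}$
$h{\left(G,r \right)} = \frac{G}{3}$ ($h{\left(G,r \right)} = - \frac{\left(-1\right) G}{3} = \frac{G}{3}$)
$h{\left(j{\left(-1 \right)},1 \right)} + L{\left(2 \right)} s{\left(6^{3} \right)} = \frac{\left(-15\right) \left(-1\right)^{2}}{3} + 2 \left(6^{3}\right)^{2} = \frac{\left(-15\right) 1}{3} + 2 \cdot 216^{2} = \frac{1}{3} \left(-15\right) + 2 \cdot 46656 = -5 + 93312 = 93307$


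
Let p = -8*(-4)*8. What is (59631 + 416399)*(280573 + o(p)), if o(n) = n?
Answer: 133683028870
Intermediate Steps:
p = 256 (p = 32*8 = 256)
(59631 + 416399)*(280573 + o(p)) = (59631 + 416399)*(280573 + 256) = 476030*280829 = 133683028870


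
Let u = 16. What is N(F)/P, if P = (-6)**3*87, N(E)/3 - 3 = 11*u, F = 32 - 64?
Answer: -179/6264 ≈ -0.028576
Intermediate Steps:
F = -32
N(E) = 537 (N(E) = 9 + 3*(11*16) = 9 + 3*176 = 9 + 528 = 537)
P = -18792 (P = -216*87 = -18792)
N(F)/P = 537/(-18792) = 537*(-1/18792) = -179/6264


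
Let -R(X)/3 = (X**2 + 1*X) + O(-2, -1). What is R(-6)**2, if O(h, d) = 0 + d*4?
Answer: 6084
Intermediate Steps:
O(h, d) = 4*d (O(h, d) = 0 + 4*d = 4*d)
R(X) = 12 - 3*X - 3*X**2 (R(X) = -3*((X**2 + 1*X) + 4*(-1)) = -3*((X**2 + X) - 4) = -3*((X + X**2) - 4) = -3*(-4 + X + X**2) = 12 - 3*X - 3*X**2)
R(-6)**2 = (12 - 3*(-6) - 3*(-6)**2)**2 = (12 + 18 - 3*36)**2 = (12 + 18 - 108)**2 = (-78)**2 = 6084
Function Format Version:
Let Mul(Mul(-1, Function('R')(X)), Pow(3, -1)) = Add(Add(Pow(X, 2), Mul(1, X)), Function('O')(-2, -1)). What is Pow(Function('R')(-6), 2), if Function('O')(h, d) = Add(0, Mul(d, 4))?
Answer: 6084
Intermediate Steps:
Function('O')(h, d) = Mul(4, d) (Function('O')(h, d) = Add(0, Mul(4, d)) = Mul(4, d))
Function('R')(X) = Add(12, Mul(-3, X), Mul(-3, Pow(X, 2))) (Function('R')(X) = Mul(-3, Add(Add(Pow(X, 2), Mul(1, X)), Mul(4, -1))) = Mul(-3, Add(Add(Pow(X, 2), X), -4)) = Mul(-3, Add(Add(X, Pow(X, 2)), -4)) = Mul(-3, Add(-4, X, Pow(X, 2))) = Add(12, Mul(-3, X), Mul(-3, Pow(X, 2))))
Pow(Function('R')(-6), 2) = Pow(Add(12, Mul(-3, -6), Mul(-3, Pow(-6, 2))), 2) = Pow(Add(12, 18, Mul(-3, 36)), 2) = Pow(Add(12, 18, -108), 2) = Pow(-78, 2) = 6084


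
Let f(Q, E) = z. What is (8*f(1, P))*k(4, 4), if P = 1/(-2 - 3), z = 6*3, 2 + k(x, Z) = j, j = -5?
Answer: -1008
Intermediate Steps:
k(x, Z) = -7 (k(x, Z) = -2 - 5 = -7)
z = 18
P = -⅕ (P = 1/(-5) = -⅕ ≈ -0.20000)
f(Q, E) = 18
(8*f(1, P))*k(4, 4) = (8*18)*(-7) = 144*(-7) = -1008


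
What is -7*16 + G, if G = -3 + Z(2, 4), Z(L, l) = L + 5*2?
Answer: -103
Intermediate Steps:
Z(L, l) = 10 + L (Z(L, l) = L + 10 = 10 + L)
G = 9 (G = -3 + (10 + 2) = -3 + 12 = 9)
-7*16 + G = -7*16 + 9 = -112 + 9 = -103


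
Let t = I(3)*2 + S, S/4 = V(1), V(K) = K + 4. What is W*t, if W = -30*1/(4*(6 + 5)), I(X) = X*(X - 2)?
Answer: -195/11 ≈ -17.727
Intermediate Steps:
V(K) = 4 + K
S = 20 (S = 4*(4 + 1) = 4*5 = 20)
I(X) = X*(-2 + X)
W = -15/22 (W = -30/(4*11) = -30/44 = -30*1/44 = -15/22 ≈ -0.68182)
t = 26 (t = (3*(-2 + 3))*2 + 20 = (3*1)*2 + 20 = 3*2 + 20 = 6 + 20 = 26)
W*t = -15/22*26 = -195/11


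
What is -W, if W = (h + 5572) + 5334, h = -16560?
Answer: 5654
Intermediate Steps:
W = -5654 (W = (-16560 + 5572) + 5334 = -10988 + 5334 = -5654)
-W = -1*(-5654) = 5654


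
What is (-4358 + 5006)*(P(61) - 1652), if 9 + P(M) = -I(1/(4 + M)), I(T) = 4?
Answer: -1078920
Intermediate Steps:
P(M) = -13 (P(M) = -9 - 1*4 = -9 - 4 = -13)
(-4358 + 5006)*(P(61) - 1652) = (-4358 + 5006)*(-13 - 1652) = 648*(-1665) = -1078920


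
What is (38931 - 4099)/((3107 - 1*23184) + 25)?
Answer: -8708/5013 ≈ -1.7371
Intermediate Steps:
(38931 - 4099)/((3107 - 1*23184) + 25) = 34832/((3107 - 23184) + 25) = 34832/(-20077 + 25) = 34832/(-20052) = 34832*(-1/20052) = -8708/5013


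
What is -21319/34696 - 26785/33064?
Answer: -51069493/35849642 ≈ -1.4245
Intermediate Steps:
-21319/34696 - 26785/33064 = -51069493/35849642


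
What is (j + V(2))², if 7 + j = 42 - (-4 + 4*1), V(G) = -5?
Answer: 900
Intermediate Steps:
j = 35 (j = -7 + (42 - (-4 + 4*1)) = -7 + (42 - (-4 + 4)) = -7 + (42 - 1*0) = -7 + (42 + 0) = -7 + 42 = 35)
(j + V(2))² = (35 - 5)² = 30² = 900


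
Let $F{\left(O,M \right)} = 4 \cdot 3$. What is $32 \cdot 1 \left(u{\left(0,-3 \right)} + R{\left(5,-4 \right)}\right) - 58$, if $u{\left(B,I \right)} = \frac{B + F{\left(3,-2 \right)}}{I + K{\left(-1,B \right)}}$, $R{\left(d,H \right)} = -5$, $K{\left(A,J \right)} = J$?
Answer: $-346$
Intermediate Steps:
$F{\left(O,M \right)} = 12$
$u{\left(B,I \right)} = \frac{12 + B}{B + I}$ ($u{\left(B,I \right)} = \frac{B + 12}{I + B} = \frac{12 + B}{B + I}$)
$32 \cdot 1 \left(u{\left(0,-3 \right)} + R{\left(5,-4 \right)}\right) - 58 = 32 \cdot 1 \left(\frac{12 + 0}{0 - 3} - 5\right) - 58 = 32 \cdot 1 \left(\frac{1}{-3} \cdot 12 - 5\right) - 58 = 32 \cdot 1 \left(\left(- \frac{1}{3}\right) 12 - 5\right) - 58 = 32 \cdot 1 \left(-4 - 5\right) - 58 = 32 \cdot 1 \left(-9\right) - 58 = 32 \left(-9\right) - 58 = -288 - 58 = -346$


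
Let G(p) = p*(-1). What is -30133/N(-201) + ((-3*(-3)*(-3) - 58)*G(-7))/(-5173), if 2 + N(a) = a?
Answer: 22285542/150017 ≈ 148.55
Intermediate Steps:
G(p) = -p
N(a) = -2 + a
-30133/N(-201) + ((-3*(-3)*(-3) - 58)*G(-7))/(-5173) = -30133/(-2 - 201) + ((-3*(-3)*(-3) - 58)*(-1*(-7)))/(-5173) = -30133/(-203) + ((9*(-3) - 58)*7)*(-1/5173) = -30133*(-1/203) + ((-27 - 58)*7)*(-1/5173) = 30133/203 - 85*7*(-1/5173) = 30133/203 - 595*(-1/5173) = 30133/203 + 85/739 = 22285542/150017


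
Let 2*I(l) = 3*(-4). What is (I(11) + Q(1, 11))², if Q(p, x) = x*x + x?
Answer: 15876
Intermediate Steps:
I(l) = -6 (I(l) = (3*(-4))/2 = (½)*(-12) = -6)
Q(p, x) = x + x² (Q(p, x) = x² + x = x + x²)
(I(11) + Q(1, 11))² = (-6 + 11*(1 + 11))² = (-6 + 11*12)² = (-6 + 132)² = 126² = 15876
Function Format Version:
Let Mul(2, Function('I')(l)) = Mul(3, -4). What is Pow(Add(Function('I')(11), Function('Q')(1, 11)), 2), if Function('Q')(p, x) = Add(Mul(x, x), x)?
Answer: 15876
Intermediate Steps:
Function('I')(l) = -6 (Function('I')(l) = Mul(Rational(1, 2), Mul(3, -4)) = Mul(Rational(1, 2), -12) = -6)
Function('Q')(p, x) = Add(x, Pow(x, 2)) (Function('Q')(p, x) = Add(Pow(x, 2), x) = Add(x, Pow(x, 2)))
Pow(Add(Function('I')(11), Function('Q')(1, 11)), 2) = Pow(Add(-6, Mul(11, Add(1, 11))), 2) = Pow(Add(-6, Mul(11, 12)), 2) = Pow(Add(-6, 132), 2) = Pow(126, 2) = 15876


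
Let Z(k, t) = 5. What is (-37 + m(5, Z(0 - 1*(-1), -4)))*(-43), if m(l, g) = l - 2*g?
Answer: 1806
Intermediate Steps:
(-37 + m(5, Z(0 - 1*(-1), -4)))*(-43) = (-37 + (5 - 2*5))*(-43) = (-37 + (5 - 10))*(-43) = (-37 - 5)*(-43) = -42*(-43) = 1806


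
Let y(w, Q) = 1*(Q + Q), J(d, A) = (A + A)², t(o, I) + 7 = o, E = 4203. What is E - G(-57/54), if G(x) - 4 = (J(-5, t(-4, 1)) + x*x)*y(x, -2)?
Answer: 497296/81 ≈ 6139.5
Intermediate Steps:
t(o, I) = -7 + o
J(d, A) = 4*A² (J(d, A) = (2*A)² = 4*A²)
y(w, Q) = 2*Q (y(w, Q) = 1*(2*Q) = 2*Q)
G(x) = -1932 - 4*x² (G(x) = 4 + (4*(-7 - 4)² + x*x)*(2*(-2)) = 4 + (4*(-11)² + x²)*(-4) = 4 + (4*121 + x²)*(-4) = 4 + (484 + x²)*(-4) = 4 + (-1936 - 4*x²) = -1932 - 4*x²)
E - G(-57/54) = 4203 - (-1932 - 4*(-57/54)²) = 4203 - (-1932 - 4*(-57*1/54)²) = 4203 - (-1932 - 4*(-19/18)²) = 4203 - (-1932 - 4*361/324) = 4203 - (-1932 - 361/81) = 4203 - 1*(-156853/81) = 4203 + 156853/81 = 497296/81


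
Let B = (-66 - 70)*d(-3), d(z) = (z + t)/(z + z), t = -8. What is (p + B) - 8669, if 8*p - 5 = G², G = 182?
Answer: -114653/24 ≈ -4777.2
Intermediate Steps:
d(z) = (-8 + z)/(2*z) (d(z) = (z - 8)/(z + z) = (-8 + z)/((2*z)) = (-8 + z)*(1/(2*z)) = (-8 + z)/(2*z))
B = -748/3 (B = (-66 - 70)*((½)*(-8 - 3)/(-3)) = -68*(-1)*(-11)/3 = -136*11/6 = -748/3 ≈ -249.33)
p = 33129/8 (p = 5/8 + (⅛)*182² = 5/8 + (⅛)*33124 = 5/8 + 8281/2 = 33129/8 ≈ 4141.1)
(p + B) - 8669 = (33129/8 - 748/3) - 8669 = 93403/24 - 8669 = -114653/24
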